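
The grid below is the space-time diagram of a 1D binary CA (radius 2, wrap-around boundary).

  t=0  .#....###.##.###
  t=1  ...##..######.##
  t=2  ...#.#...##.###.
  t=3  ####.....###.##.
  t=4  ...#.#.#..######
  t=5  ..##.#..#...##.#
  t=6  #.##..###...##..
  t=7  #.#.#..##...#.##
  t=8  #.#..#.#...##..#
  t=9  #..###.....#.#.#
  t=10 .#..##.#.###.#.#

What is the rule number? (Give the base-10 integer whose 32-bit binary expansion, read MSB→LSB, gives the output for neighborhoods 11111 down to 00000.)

3127206518

  [31] ##### => #  t=1,i=9
  [30] ####. => .  t=1,i=11
  [29] ###.# => #  t=0,i=8
  [28] ###.. => #  t=2,i=14
  [27] ##.## => #  t=0,i=9
  [26] ##.#. => .  t=0,i=0
  [25] ##..# => #  t=1,i=5
  [24] ##... => .  t=1,i=0
  [23] #.### => .  t=0,i=13
  [22] #.##. => #  t=0,i=10
  [21] #.#.# => #  t=4,i=5
  [20] #.#.. => .  t=0,i=1
  [19] #..## => .  t=1,i=6
  [18] #..#. => #  t=5,i=7
  [17] #...# => .  t=1,i=1
  [16] #.... => #  t=0,i=3
  [15] .#### => .  t=1,i=8
  [14] .###. => #  t=0,i=7
  [13] .##.# => #  t=0,i=11
  [12] .##.. => .  t=1,i=4
  [11] .#.## => .  t=6,i=1
  [10] .#.#. => .  t=2,i=4
  [9] .#..# => #  t=4,i=8
  [8] .#... => .  t=0,i=2
  [7] ..### => .  t=0,i=6
  [6] ..##. => #  t=1,i=3
  [5] ..#.# => #  t=2,i=3
  [4] ..#.. => #  t=5,i=8
  [3] ...## => .  t=0,i=5
  [2] ...#. => #  t=2,i=2
  [1] ....# => #  t=0,i=4
  [0] ..... => .  t=3,i=6
  bits 10111010011001010110001001110110 = 3127206518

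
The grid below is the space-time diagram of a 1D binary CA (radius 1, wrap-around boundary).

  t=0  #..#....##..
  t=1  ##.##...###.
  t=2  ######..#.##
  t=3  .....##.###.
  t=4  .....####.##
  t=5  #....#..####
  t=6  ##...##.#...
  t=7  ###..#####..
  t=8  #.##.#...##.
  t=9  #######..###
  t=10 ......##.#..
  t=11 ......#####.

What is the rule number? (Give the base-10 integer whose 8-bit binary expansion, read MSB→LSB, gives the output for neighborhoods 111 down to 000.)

  nb ###: next=.  (t=1,i=9, bit7=0)
  nb ##.: next=#  (t=0,i=9, bit6=1)
  nb #.#: next=#  (t=1,i=2, bit5=1)
  nb #..: next=#  (t=0,i=1, bit4=1)
  nb .##: next=#  (t=0,i=8, bit3=1)
  nb .#.: next=#  (t=0,i=0, bit2=1)
  nb ..#: next=.  (t=0,i=2, bit1=0)
  nb ...: next=.  (t=0,i=5, bit0=0)
  bits 01111100 = 124

124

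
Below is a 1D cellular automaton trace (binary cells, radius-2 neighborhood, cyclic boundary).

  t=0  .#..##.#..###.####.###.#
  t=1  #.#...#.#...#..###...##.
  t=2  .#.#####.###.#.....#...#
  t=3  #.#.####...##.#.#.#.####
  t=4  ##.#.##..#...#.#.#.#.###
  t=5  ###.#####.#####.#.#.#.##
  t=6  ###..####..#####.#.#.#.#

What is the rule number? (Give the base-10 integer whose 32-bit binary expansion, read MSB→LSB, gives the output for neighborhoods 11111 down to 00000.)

  nb #####: next=#  (t=2,i=5, bit31=1)
  nb ####.: next=#  (t=0,i=16, bit30=1)
  nb ###.#: next=#  (t=0,i=12, bit29=1)
  nb ###..: next=.  (t=1,i=17, bit28=0)
  nb ##.##: next=.  (t=0,i=13, bit27=0)
  nb ##.#.: next=#  (t=0,i=6, bit26=1)
  nb ##..#: next=#  (t=4,i=7, bit25=1)
  nb ##...: next=.  (t=1,i=18, bit24=0)
  nb #.###: next=.  (t=0,i=14, bit23=0)
  nb #.##.: next=#  (t=4,i=5, bit22=1)
  nb #.#.#: next=.  (t=0,i=23, bit21=0)
  nb #.#..: next=.  (t=0,i=1, bit20=0)
  nb #..##: next=.  (t=0,i=3, bit19=0)
  nb #..#.: next=#  (t=4,i=8, bit18=1)
  nb #...#: next=#  (t=1,i=4, bit17=1)
  nb #....: next=.  (t=2,i=15, bit16=0)
  nb .####: next=#  (t=0,i=15, bit15=1)
  nb .###.: next=.  (t=0,i=11, bit14=0)
  nb .##.#: next=.  (t=0,i=5, bit13=0)
  nb .##..: next=#  (t=4,i=6, bit12=1)
  nb .#.##: next=#  (t=2,i=2, bit11=1)
  nb .#.#.: next=#  (t=0,i=0, bit10=1)
  nb .#..#: next=#  (t=0,i=2, bit9=1)
  nb .#...: next=#  (t=1,i=3, bit8=1)
  nb ..###: next=.  (t=0,i=10, bit7=0)
  nb ..##.: next=.  (t=0,i=4, bit6=0)
  nb ..#.#: next=#  (t=1,i=6, bit5=1)
  nb ..#..: next=.  (t=1,i=12, bit4=0)
  nb ...##: next=.  (t=1,i=20, bit3=0)
  nb ...#.: next=#  (t=1,i=5, bit2=1)
  nb ....#: next=.  (t=2,i=17, bit1=0)
  nb .....: next=#  (t=2,i=16, bit0=1)
  bits 11100110010001101001111100100101 = 3863387941

3863387941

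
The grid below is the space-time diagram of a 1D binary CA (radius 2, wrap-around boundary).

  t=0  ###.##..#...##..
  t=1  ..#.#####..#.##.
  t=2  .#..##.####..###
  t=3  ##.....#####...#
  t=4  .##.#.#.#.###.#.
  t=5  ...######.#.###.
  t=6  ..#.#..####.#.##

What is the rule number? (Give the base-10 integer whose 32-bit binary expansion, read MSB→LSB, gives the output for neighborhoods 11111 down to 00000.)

  #####|.  b31=0 t=1,i=6
  ####.|#  b30=1 t=1,i=7
  ###.#|#  b29=1 t=0,i=2
  ###..|#  b28=1 t=1,i=8
  ##.##|.  b27=0 t=0,i=3
  ##.#.|#  b26=1 t=2,i=0
  ##..#|#  b25=1 t=0,i=6
  ##...|#  b24=1 t=1,i=15
  #.###|#  b23=1 t=1,i=4
  #.##.|#  b22=1 t=0,i=4
  #.#.#|#  b21=1 t=4,i=4
  #.#..|#  b20=1 t=2,i=1
  #..##|.  b19=0 t=0,i=15
  #..#.|#  b18=1 t=0,i=7
  #...#|.  b17=0 t=0,i=10
  #....|.  b16=0 t=3,i=3
  .####|#  b15=1 t=1,i=5
  .###.|.  b14=0 t=0,i=1
  .##.#|.  b13=0 t=2,i=5
  .##..|#  b12=1 t=0,i=5
  .#.##|.  b11=0 t=1,i=3
  .#.#.|#  b10=1 t=4,i=5
  .#..#|.  b9=0 t=2,i=2
  .#...|.  b8=0 t=0,i=9
  ..###|.  b7=0 t=0,i=0
  ..##.|.  b6=0 t=0,i=12
  ..#.#|.  b5=0 t=1,i=2
  ..#..|#  b4=1 t=0,i=8
  ...##|#  b3=1 t=0,i=11
  ...#.|#  b2=1 t=1,i=1
  ....#|.  b1=0 t=3,i=5
  .....|#  b0=1 t=3,i=4
  bits 01110111111101001001010000011101 = 2012517405

2012517405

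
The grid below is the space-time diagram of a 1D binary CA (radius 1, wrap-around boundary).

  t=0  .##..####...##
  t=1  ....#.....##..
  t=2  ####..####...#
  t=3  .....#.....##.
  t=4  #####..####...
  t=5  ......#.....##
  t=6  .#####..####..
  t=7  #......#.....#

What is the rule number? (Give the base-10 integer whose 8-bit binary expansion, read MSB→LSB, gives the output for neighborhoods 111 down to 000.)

  [7] ### => .  t=0,i=6
  [6] ##. => .  t=0,i=2
  [5] #.# => .  t=0,i=0
  [4] #.. => .  t=0,i=3
  [3] .## => .  t=0,i=1
  [2] .#. => .  t=1,i=4
  [1] ..# => #  t=0,i=4
  [0] ... => #  t=0,i=10
  bits 00000011 = 3

3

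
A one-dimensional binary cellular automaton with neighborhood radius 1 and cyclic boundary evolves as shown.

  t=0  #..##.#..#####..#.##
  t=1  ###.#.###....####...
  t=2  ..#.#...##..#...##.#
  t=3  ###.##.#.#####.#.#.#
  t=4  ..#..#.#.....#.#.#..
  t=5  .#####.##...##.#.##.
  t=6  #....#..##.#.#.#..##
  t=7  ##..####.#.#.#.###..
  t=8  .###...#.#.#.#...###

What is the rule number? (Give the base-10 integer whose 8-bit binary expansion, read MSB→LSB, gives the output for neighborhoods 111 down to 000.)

86

  [7] ### => .  t=0,i=10
  [6] ##. => #  t=0,i=0
  [5] #.# => .  t=0,i=5
  [4] #.. => #  t=0,i=1
  [3] .## => .  t=0,i=3
  [2] .#. => #  t=0,i=6
  [1] ..# => #  t=0,i=2
  [0] ... => .  t=1,i=10
  bits 01010110 = 86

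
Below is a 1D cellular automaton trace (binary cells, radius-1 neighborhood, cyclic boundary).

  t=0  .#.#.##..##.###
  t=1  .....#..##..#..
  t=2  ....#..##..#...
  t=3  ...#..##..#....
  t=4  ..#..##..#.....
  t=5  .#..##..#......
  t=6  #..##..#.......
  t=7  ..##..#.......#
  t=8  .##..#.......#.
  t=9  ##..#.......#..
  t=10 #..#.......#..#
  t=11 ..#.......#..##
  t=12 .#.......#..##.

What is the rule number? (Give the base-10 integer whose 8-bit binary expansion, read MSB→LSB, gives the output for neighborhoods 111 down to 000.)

  [7] ### => .  t=0,i=13
  [6] ##. => .  t=0,i=6
  [5] #.# => .  t=0,i=0
  [4] #.. => .  t=0,i=7
  [3] .## => #  t=0,i=5
  [2] .#. => .  t=0,i=1
  [1] ..# => #  t=0,i=8
  [0] ... => .  t=1,i=0
  bits 00001010 = 10

10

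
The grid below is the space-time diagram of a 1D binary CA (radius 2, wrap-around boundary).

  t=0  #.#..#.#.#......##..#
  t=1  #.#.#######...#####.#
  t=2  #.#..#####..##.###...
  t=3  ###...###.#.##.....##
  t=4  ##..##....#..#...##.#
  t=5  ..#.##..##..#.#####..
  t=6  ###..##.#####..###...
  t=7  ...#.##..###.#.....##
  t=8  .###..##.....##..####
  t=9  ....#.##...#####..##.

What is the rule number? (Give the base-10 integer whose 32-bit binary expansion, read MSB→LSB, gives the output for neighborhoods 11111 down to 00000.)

  #####|#  b31=1 t=1,i=6
  ####.|#  b30=1 t=1,i=9
  ###.#|.  b29=0 t=1,i=18
  ###..|.  b28=0 t=1,i=10
  ##.##|.  b27=0 t=1,i=19
  ##.#.|.  b26=0 t=0,i=1
  ##..#|#  b25=1 t=0,i=18
  ##...|.  b24=0 t=1,i=11
  #.###|.  b23=0 t=1,i=4
  #.##.|.  b22=0 t=1,i=20
  #.#.#|#  b21=1 t=0,i=7
  #.#..|#  b20=1 t=0,i=2
  #..##|.  b19=0 t=0,i=19
  #..#.|#  b18=1 t=0,i=4
  #...#|#  b17=1 t=1,i=12
  #....|.  b16=0 t=0,i=11
  .####|#  b15=1 t=1,i=5
  .###.|.  b14=0 t=2,i=16
  .##.#|#  b13=1 t=0,i=0
  .##..|#  b12=1 t=0,i=17
  .#.##|.  b11=0 t=1,i=3
  .#.#.|#  b10=1 t=0,i=6
  .#..#|.  b9=0 t=0,i=3
  .#...|#  b8=1 t=0,i=10
  ..###|.  b7=0 t=1,i=14
  ..##.|#  b6=1 t=0,i=16
  ..#.#|#  b5=1 t=0,i=5
  ..#..|.  b4=0 t=4,i=10
  ...##|#  b3=1 t=0,i=15
  ...#.|#  b2=1 t=2,i=20
  ....#|#  b1=1 t=0,i=14
  .....|.  b0=0 t=0,i=12
  bits 11000010001101101011010101101110 = 3258365294

3258365294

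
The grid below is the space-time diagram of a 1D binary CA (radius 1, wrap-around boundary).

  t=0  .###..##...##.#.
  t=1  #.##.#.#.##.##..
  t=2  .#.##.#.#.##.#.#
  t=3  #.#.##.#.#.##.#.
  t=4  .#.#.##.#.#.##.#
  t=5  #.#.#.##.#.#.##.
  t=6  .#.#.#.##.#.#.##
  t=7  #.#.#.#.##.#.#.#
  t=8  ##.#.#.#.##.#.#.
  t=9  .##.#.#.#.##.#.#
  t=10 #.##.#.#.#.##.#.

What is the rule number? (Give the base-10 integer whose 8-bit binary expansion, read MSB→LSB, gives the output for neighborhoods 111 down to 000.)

  ### -> #   bit 7 = 1  t=0,i=2
  ##. -> #   bit 6 = 1  t=0,i=3
  #.# -> #   bit 5 = 1  t=0,i=13
  #.. -> .   bit 4 = 0  t=0,i=4
  .## -> .   bit 3 = 0  t=0,i=1
  .#. -> .   bit 2 = 0  t=0,i=14
  ..# -> #   bit 1 = 1  t=0,i=0
  ... -> #   bit 0 = 1  t=0,i=9
  bits 11100011 = 227

227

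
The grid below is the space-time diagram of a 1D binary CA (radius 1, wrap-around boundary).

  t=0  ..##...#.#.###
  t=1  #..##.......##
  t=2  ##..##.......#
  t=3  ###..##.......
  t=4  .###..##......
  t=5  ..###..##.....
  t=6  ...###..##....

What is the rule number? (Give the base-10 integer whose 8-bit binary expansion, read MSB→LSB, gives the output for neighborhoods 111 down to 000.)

208

  nb ###: next=#  (t=0,i=12, bit7=1)
  nb ##.: next=#  (t=0,i=3, bit6=1)
  nb #.#: next=.  (t=0,i=8, bit5=0)
  nb #..: next=#  (t=0,i=0, bit4=1)
  nb .##: next=.  (t=0,i=2, bit3=0)
  nb .#.: next=.  (t=0,i=7, bit2=0)
  nb ..#: next=.  (t=0,i=1, bit1=0)
  nb ...: next=.  (t=0,i=5, bit0=0)
  bits 11010000 = 208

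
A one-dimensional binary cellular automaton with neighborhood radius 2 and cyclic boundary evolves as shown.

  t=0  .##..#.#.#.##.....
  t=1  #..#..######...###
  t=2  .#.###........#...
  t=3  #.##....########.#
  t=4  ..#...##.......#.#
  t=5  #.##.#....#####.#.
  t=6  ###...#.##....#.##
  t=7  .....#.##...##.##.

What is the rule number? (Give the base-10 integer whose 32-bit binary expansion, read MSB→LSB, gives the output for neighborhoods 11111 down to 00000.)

585633567

  nb #####: next=.  (t=1,i=8, bit31=0)
  nb ####.: next=.  (t=1,i=10, bit30=0)
  nb ###.#: next=#  (t=3,i=15, bit29=1)
  nb ###..: next=.  (t=1,i=0, bit28=0)
  nb ##.##: next=.  (t=3,i=1, bit27=0)
  nb ##.#.: next=.  (t=5,i=4, bit26=0)
  nb ##..#: next=#  (t=0,i=3, bit25=1)
  nb ##...: next=.  (t=0,i=13, bit24=0)
  nb #.###: next=#  (t=2,i=3, bit23=1)
  nb #.##.: next=#  (t=0,i=11, bit22=1)
  nb #.#.#: next=#  (t=0,i=7, bit21=1)
  nb #.#..: next=.  (t=4,i=17, bit20=0)
  nb #..##: next=#  (t=1,i=5, bit19=1)
  nb #..#.: next=.  (t=0,i=4, bit18=0)
  nb #...#: next=.  (t=1,i=13, bit17=0)
  nb #....: next=.  (t=0,i=14, bit16=0)
  nb .####: next=.  (t=1,i=7, bit15=0)
  nb .###.: next=.  (t=2,i=4, bit14=0)
  nb .##.#: next=.  (t=3,i=0, bit13=0)
  nb .##..: next=.  (t=0,i=2, bit12=0)
  nb .#.##: next=#  (t=0,i=10, bit11=1)
  nb .#.#.: next=#  (t=0,i=6, bit10=1)
  nb .#..#: next=#  (t=1,i=4, bit9=1)
  nb .#...: next=#  (t=2,i=15, bit8=1)
  nb ..###: next=.  (t=1,i=6, bit7=0)
  nb ..##.: next=.  (t=0,i=1, bit6=0)
  nb ..#.#: next=.  (t=0,i=5, bit5=0)
  nb ..#..: next=#  (t=1,i=3, bit4=1)
  nb ...##: next=#  (t=0,i=0, bit3=1)
  nb ...#.: next=#  (t=2,i=0, bit2=1)
  nb ....#: next=#  (t=0,i=17, bit1=1)
  nb .....: next=#  (t=0,i=15, bit0=1)
  bits 00100010111010000000111100011111 = 585633567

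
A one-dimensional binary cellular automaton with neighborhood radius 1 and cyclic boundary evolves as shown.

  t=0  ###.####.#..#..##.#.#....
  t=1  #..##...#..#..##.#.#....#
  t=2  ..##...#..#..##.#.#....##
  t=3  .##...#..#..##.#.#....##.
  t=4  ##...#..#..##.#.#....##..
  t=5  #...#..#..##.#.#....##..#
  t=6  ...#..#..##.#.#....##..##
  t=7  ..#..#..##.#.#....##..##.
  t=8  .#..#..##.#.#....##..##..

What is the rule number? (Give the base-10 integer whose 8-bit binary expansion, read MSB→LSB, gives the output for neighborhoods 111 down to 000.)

  ###|.  b7=0 t=0,i=1
  ##.|.  b6=0 t=0,i=2
  #.#|#  b5=1 t=0,i=3
  #..|.  b4=0 t=0,i=10
  .##|#  b3=1 t=0,i=0
  .#.|.  b2=0 t=0,i=9
  ..#|#  b1=1 t=0,i=11
  ...|.  b0=0 t=0,i=22
  bits 00101010 = 42

42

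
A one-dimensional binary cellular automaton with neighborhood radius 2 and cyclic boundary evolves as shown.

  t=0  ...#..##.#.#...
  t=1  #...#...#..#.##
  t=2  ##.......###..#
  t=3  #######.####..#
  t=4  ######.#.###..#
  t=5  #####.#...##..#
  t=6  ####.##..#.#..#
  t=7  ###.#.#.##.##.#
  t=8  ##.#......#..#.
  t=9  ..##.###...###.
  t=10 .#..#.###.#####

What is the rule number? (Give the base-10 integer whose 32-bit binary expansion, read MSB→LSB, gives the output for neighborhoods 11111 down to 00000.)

  #####|#  b31=1 t=3,i=1
  ####.|#  b30=1 t=3,i=5
  ###.#|.  b29=0 t=3,i=6
  ###..|#  b28=1 t=1,i=0
  ##.##|#  b27=1 t=3,i=7
  ##.#.|#  b26=1 t=0,i=8
  ##..#|.  b25=0 t=2,i=12
  ##...|#  b24=1 t=1,i=1
  #.###|.  b23=0 t=1,i=13
  #.##.|.  b22=0 t=6,i=5
  #.#.#|.  b21=0 t=0,i=9
  #.#..|#  b20=1 t=0,i=11
  #..##|.  b19=0 t=0,i=5
  #..#.|#  b18=1 t=1,i=10
  #...#|.  b17=0 t=1,i=2
  #....|#  b16=1 t=0,i=13
  .####|#  b15=1 t=3,i=0
  .###.|#  b14=1 t=1,i=14
  .##.#|.  b13=0 t=0,i=7
  .##..|#  b12=1 t=5,i=11
  .#.##|.  b11=0 t=1,i=12
  .#.#.|.  b10=0 t=0,i=10
  .#..#|#  b9=1 t=0,i=4
  .#...|.  b8=0 t=0,i=12
  ..###|#  b7=1 t=2,i=9
  ..##.|.  b6=0 t=0,i=6
  ..#.#|#  b5=1 t=1,i=11
  ..#..|.  b4=0 t=0,i=3
  ...##|#  b3=1 t=2,i=8
  ...#.|.  b2=0 t=0,i=2
  ....#|.  b1=0 t=0,i=1
  .....|#  b0=1 t=0,i=0
  bits 11011101000101011101001010101001 = 3709194921

3709194921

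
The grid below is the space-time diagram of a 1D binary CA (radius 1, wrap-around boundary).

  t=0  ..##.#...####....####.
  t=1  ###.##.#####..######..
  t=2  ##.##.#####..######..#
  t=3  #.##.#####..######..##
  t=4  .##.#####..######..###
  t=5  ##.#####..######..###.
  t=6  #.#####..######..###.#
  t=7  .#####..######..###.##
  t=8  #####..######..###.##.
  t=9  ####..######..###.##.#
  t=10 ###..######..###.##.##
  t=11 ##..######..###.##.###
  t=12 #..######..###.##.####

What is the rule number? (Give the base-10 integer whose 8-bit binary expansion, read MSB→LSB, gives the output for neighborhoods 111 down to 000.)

175

  [7] ### => #  t=0,i=10
  [6] ##. => .  t=0,i=3
  [5] #.# => #  t=0,i=4
  [4] #.. => .  t=0,i=6
  [3] .## => #  t=0,i=2
  [2] .#. => #  t=0,i=5
  [1] ..# => #  t=0,i=1
  [0] ... => #  t=0,i=0
  bits 10101111 = 175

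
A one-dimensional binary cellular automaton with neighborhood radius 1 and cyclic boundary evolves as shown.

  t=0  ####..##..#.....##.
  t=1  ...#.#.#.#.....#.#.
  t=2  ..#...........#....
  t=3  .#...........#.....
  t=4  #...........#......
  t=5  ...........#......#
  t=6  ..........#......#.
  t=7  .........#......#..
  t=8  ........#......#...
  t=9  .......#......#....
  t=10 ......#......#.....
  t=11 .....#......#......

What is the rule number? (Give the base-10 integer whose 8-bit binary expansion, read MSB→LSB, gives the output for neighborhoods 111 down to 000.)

66

  ### -> .   bit 7 = 0  t=0,i=1
  ##. -> #   bit 6 = 1  t=0,i=3
  #.# -> .   bit 5 = 0  t=0,i=18
  #.. -> .   bit 4 = 0  t=0,i=4
  .## -> .   bit 3 = 0  t=0,i=0
  .#. -> .   bit 2 = 0  t=0,i=10
  ..# -> #   bit 1 = 1  t=0,i=5
  ... -> .   bit 0 = 0  t=0,i=12
  bits 01000010 = 66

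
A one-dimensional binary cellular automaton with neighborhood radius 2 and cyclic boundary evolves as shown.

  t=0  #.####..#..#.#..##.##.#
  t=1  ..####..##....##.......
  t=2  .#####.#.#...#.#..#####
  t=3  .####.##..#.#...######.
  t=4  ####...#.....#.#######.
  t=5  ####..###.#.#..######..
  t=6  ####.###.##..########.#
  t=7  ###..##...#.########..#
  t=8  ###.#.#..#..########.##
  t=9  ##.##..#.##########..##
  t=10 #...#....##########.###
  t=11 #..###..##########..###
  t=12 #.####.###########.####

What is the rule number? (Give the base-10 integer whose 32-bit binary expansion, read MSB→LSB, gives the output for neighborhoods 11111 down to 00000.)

3567834013

  ##### -> #   bit 31 = 1  t=2,i=3
  ####. -> #   bit 30 = 1  t=0,i=4
  ###.# -> .   bit 29 = 0  t=2,i=5
  ###.. -> #   bit 28 = 1  t=0,i=5
  ##.## -> .   bit 27 = 0  t=0,i=1
  ##.#. -> #   bit 26 = 1  t=2,i=6
  ##..# -> .   bit 25 = 0  t=0,i=6
  ##... -> .   bit 24 = 0  t=1,i=10
  #.### -> #   bit 23 = 1  t=0,i=2
  #.##. -> .   bit 22 = 0  t=0,i=19
  #.#.# -> #   bit 21 = 1  t=2,i=7
  #.#.. -> .   bit 20 = 0  t=0,i=13
  #..## -> #   bit 19 = 1  t=0,i=15
  #..#. -> .   bit 18 = 0  t=0,i=7
  #...# -> .   bit 17 = 0  t=2,i=11
  #.... -> .   bit 16 = 0  t=1,i=11
  .#### -> #   bit 15 = 1  t=0,i=3
  .###. -> #   bit 14 = 1  t=5,i=7
  .##.# -> .   bit 13 = 0  t=0,i=0
  .##.. -> #   bit 12 = 1  t=1,i=9
  .#.## -> .   bit 11 = 0  t=4,i=14
  .#.#. -> .   bit 10 = 0  t=0,i=12
  .#..# -> #   bit 9 = 1  t=0,i=9
  .#... -> #   bit 8 = 1  t=2,i=10
  ..### -> #   bit 7 = 1  t=1,i=2
  ..##. -> .   bit 6 = 0  t=0,i=16
  ..#.# -> .   bit 5 = 0  t=0,i=11
  ..#.. -> #   bit 4 = 1  t=0,i=8
  ...## -> #   bit 3 = 1  t=1,i=1
  ...#. -> #   bit 2 = 1  t=2,i=12
  ....# -> .   bit 1 = 0  t=1,i=0
  ..... -> #   bit 0 = 1  t=1,i=18
  bits 11010100101010001101001110011101 = 3567834013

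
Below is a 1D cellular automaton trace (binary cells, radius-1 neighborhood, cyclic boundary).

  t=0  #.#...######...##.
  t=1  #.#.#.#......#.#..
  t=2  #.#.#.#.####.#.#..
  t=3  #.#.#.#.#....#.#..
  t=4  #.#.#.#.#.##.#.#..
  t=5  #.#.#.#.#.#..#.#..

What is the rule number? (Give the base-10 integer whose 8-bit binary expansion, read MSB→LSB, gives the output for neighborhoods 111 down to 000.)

  [7] ### => .  t=0,i=7
  [6] ##. => .  t=0,i=11
  [5] #.# => .  t=0,i=1
  [4] #.. => .  t=0,i=3
  [3] .## => #  t=0,i=6
  [2] .#. => #  t=0,i=0
  [1] ..# => .  t=0,i=5
  [0] ... => #  t=0,i=4
  bits 00001101 = 13

13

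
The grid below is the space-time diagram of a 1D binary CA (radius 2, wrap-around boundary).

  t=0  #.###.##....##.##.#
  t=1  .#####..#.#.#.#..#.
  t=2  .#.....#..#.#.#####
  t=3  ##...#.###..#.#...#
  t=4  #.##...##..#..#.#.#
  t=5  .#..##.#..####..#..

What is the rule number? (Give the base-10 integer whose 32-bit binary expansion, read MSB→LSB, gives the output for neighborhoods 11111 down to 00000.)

766919378

  nb #####: next=.  (t=1,i=3, bit31=0)
  nb ####.: next=.  (t=1,i=4, bit30=0)
  nb ###.#: next=#  (t=0,i=4, bit29=1)
  nb ###..: next=.  (t=1,i=5, bit28=0)
  nb ##.##: next=#  (t=0,i=1, bit27=1)
  nb ##.#.: next=#  (t=2,i=0, bit26=1)
  nb ##..#: next=.  (t=1,i=6, bit25=0)
  nb ##...: next=#  (t=0,i=8, bit24=1)
  nb #.###: next=#  (t=0,i=2, bit23=1)
  nb #.##.: next=.  (t=0,i=6, bit22=0)
  nb #.#.#: next=#  (t=1,i=10, bit21=1)
  nb #.#..: next=#  (t=1,i=14, bit20=1)
  nb #..##: next=.  (t=1,i=0, bit19=0)
  nb #..#.: next=#  (t=1,i=7, bit18=1)
  nb #...#: next=#  (t=3,i=3, bit17=1)
  nb #....: next=.  (t=0,i=9, bit16=0)
  nb .####: next=.  (t=1,i=2, bit15=0)
  nb .###.: next=#  (t=0,i=3, bit14=1)
  nb .##.#: next=.  (t=0,i=0, bit13=0)
  nb .##..: next=.  (t=0,i=7, bit12=0)
  nb .#.##: next=.  (t=2,i=13, bit11=0)
  nb .#.#.: next=.  (t=1,i=9, bit10=0)
  nb .#..#: next=#  (t=1,i=15, bit9=1)
  nb .#...: next=.  (t=2,i=2, bit8=0)
  nb ..###: next=#  (t=1,i=1, bit7=1)
  nb ..##.: next=#  (t=0,i=12, bit6=1)
  nb ..#.#: next=.  (t=1,i=8, bit5=0)
  nb ..#..: next=#  (t=1,i=17, bit4=1)
  nb ...##: next=.  (t=0,i=11, bit3=0)
  nb ...#.: next=.  (t=2,i=6, bit2=0)
  nb ....#: next=#  (t=0,i=10, bit1=1)
  nb .....: next=.  (t=2,i=4, bit0=0)
  bits 00101101101101100100001011010010 = 766919378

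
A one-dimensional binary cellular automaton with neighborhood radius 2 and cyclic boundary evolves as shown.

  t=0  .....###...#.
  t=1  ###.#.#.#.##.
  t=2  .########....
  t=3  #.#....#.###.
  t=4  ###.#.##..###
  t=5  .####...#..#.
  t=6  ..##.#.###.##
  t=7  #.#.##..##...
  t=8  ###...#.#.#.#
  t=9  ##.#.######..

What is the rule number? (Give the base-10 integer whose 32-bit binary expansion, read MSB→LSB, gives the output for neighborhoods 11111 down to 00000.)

1731315325

  nb #####: next=.  (t=2,i=3, bit31=0)
  nb ####.: next=#  (t=2,i=7, bit30=1)
  nb ###.#: next=#  (t=1,i=2, bit29=1)
  nb ###..: next=.  (t=0,i=7, bit28=0)
  nb ##.##: next=.  (t=1,i=12, bit27=0)
  nb ##.#.: next=#  (t=1,i=3, bit26=1)
  nb ##..#: next=#  (t=4,i=8, bit25=1)
  nb ##...: next=#  (t=0,i=8, bit24=1)
  nb #.###: next=.  (t=1,i=0, bit23=0)
  nb #.##.: next=.  (t=1,i=10, bit22=0)
  nb #.#.#: next=#  (t=1,i=4, bit21=1)
  nb #.#..: next=#  (t=3,i=2, bit20=1)
  nb #..##: next=.  (t=4,i=9, bit19=0)
  nb #..#.: next=.  (t=5,i=10, bit18=0)
  nb #...#: next=.  (t=0,i=9, bit17=0)
  nb #....: next=#  (t=0,i=0, bit16=1)
  nb .####: next=#  (t=2,i=2, bit15=1)
  nb .###.: next=#  (t=0,i=6, bit14=1)
  nb .##.#: next=.  (t=1,i=11, bit13=0)
  nb .##..: next=.  (t=4,i=7, bit12=0)
  nb .#.##: next=.  (t=1,i=9, bit11=0)
  nb .#.#.: next=#  (t=1,i=5, bit10=1)
  nb .#..#: next=#  (t=5,i=9, bit9=1)
  nb .#...: next=.  (t=0,i=12, bit8=0)
  nb ..###: next=.  (t=0,i=5, bit7=0)
  nb ..##.: next=#  (t=6,i=2, bit6=1)
  nb ..#.#: next=#  (t=3,i=7, bit5=1)
  nb ..#..: next=#  (t=0,i=11, bit4=1)
  nb ...##: next=#  (t=0,i=4, bit3=1)
  nb ...#.: next=#  (t=0,i=10, bit2=1)
  nb ....#: next=.  (t=0,i=3, bit1=0)
  nb .....: next=#  (t=0,i=1, bit0=1)
  bits 01100111001100011100011001111101 = 1731315325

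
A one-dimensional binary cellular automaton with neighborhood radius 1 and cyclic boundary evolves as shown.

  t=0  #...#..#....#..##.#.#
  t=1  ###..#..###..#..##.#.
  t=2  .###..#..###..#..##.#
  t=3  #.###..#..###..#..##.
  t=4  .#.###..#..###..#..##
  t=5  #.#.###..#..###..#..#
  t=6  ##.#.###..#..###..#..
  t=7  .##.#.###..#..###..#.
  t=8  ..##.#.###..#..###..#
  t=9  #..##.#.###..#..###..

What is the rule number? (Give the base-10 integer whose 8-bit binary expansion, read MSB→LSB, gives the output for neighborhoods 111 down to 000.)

  nb ###: next=#  (t=1,i=1, bit7=1)
  nb ##.: next=#  (t=0,i=0, bit6=1)
  nb #.#: next=#  (t=0,i=17, bit5=1)
  nb #..: next=#  (t=0,i=1, bit4=1)
  nb .##: next=.  (t=0,i=15, bit3=0)
  nb .#.: next=.  (t=0,i=4, bit2=0)
  nb ..#: next=.  (t=0,i=3, bit1=0)
  nb ...: next=#  (t=0,i=2, bit0=1)
  bits 11110001 = 241

241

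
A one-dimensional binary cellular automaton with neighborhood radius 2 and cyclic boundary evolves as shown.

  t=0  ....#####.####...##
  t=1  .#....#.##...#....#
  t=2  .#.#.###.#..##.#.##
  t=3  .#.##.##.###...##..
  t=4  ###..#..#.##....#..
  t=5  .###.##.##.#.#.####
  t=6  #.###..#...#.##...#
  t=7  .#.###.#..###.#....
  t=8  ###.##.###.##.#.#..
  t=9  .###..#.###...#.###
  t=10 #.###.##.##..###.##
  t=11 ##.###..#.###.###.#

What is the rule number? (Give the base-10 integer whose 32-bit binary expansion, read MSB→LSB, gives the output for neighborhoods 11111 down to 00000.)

3124320820

  ##### -> #   bit 31 = 1  t=0,i=6
  ####. -> .   bit 30 = 0  t=0,i=7
  ###.# -> #   bit 29 = 1  t=0,i=8
  ###.. -> #   bit 28 = 1  t=0,i=13
  ##.## -> #   bit 27 = 1  t=0,i=9
  ##.#. -> .   bit 26 = 0  t=2,i=0
  ##..# -> #   bit 25 = 1  t=4,i=3
  ##... -> .   bit 24 = 0  t=0,i=0
  #.### -> .   bit 23 = 0  t=0,i=10
  #.##. -> .   bit 22 = 0  t=1,i=8
  #.#.# -> #   bit 21 = 1  t=2,i=1
  #.#.. -> #   bit 20 = 1  t=1,i=1
  #..## -> #   bit 19 = 1  t=2,i=11
  #..#. -> .   bit 18 = 0  t=4,i=4
  #...# -> .   bit 17 = 0  t=0,i=15
  #.... -> #   bit 16 = 1  t=0,i=1
  .#### -> .   bit 15 = 0  t=0,i=5
  .###. -> #   bit 14 = 1  t=2,i=6
  .##.# -> .   bit 13 = 0  t=2,i=13
  .##.. -> #   bit 12 = 1  t=0,i=18
  .#.## -> #   bit 11 = 1  t=1,i=7
  .#.#. -> .   bit 10 = 0  t=1,i=0
  .#..# -> #   bit 9 = 1  t=2,i=10
  .#... -> .   bit 8 = 0  t=1,i=2
  ..### -> .   bit 7 = 0  t=0,i=4
  ..##. -> .   bit 6 = 0  t=0,i=17
  ..#.# -> #   bit 5 = 1  t=1,i=6
  ..#.. -> #   bit 4 = 1  t=1,i=13
  ...## -> .   bit 3 = 0  t=0,i=3
  ...#. -> #   bit 2 = 1  t=1,i=5
  ....# -> .   bit 1 = 0  t=0,i=2
  ..... -> .   bit 0 = 0  t=7,i=17
  bits 10111010001110010101101000110100 = 3124320820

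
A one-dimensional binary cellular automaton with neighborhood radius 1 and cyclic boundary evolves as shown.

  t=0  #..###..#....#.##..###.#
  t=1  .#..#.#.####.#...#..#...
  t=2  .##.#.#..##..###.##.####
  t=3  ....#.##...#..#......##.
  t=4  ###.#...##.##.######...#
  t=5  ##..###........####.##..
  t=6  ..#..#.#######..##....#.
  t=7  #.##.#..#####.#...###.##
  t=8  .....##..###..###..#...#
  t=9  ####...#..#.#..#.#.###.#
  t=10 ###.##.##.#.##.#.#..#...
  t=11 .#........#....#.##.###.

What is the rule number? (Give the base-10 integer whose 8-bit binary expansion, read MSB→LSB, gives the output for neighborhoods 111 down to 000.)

149

  [7] ### => #  t=0,i=4
  [6] ##. => .  t=0,i=0
  [5] #.# => .  t=0,i=14
  [4] #.. => #  t=0,i=1
  [3] .## => .  t=0,i=3
  [2] .#. => #  t=0,i=8
  [1] ..# => .  t=0,i=2
  [0] ... => #  t=0,i=10
  bits 10010101 = 149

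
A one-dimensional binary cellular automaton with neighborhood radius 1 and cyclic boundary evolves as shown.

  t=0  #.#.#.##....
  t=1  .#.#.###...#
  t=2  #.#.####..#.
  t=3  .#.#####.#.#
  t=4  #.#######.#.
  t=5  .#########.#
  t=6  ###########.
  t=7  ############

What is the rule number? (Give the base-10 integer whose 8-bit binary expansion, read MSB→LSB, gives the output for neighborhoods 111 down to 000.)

  ### -> #   bit 7 = 1  t=1,i=6
  ##. -> #   bit 6 = 1  t=0,i=7
  #.# -> #   bit 5 = 1  t=0,i=1
  #.. -> .   bit 4 = 0  t=0,i=8
  .## -> #   bit 3 = 1  t=0,i=6
  .#. -> .   bit 2 = 0  t=0,i=0
  ..# -> #   bit 1 = 1  t=0,i=11
  ... -> .   bit 0 = 0  t=0,i=9
  bits 11101010 = 234

234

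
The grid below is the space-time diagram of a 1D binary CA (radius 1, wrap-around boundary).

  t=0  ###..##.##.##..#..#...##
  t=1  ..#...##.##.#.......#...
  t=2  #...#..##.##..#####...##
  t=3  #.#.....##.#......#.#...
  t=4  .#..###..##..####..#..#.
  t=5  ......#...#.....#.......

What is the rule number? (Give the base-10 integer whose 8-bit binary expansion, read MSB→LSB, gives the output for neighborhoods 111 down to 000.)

  nb ###: next=.  (t=0,i=0, bit7=0)
  nb ##.: next=#  (t=0,i=2, bit6=1)
  nb #.#: next=#  (t=0,i=7, bit5=1)
  nb #..: next=.  (t=0,i=3, bit4=0)
  nb .##: next=.  (t=0,i=5, bit3=0)
  nb .#.: next=.  (t=0,i=15, bit2=0)
  nb ..#: next=.  (t=0,i=4, bit1=0)
  nb ...: next=#  (t=0,i=20, bit0=1)
  bits 01100001 = 97

97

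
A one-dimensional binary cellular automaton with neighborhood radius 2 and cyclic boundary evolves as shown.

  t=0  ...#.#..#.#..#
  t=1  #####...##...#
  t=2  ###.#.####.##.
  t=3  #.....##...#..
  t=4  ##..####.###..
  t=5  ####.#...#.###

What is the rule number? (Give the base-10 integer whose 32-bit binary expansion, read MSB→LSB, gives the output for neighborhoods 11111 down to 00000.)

2462750078

  nb #####: next=#  (t=1,i=1, bit31=1)
  nb ####.: next=.  (t=1,i=3, bit30=0)
  nb ###.#: next=.  (t=2,i=2, bit29=0)
  nb ###..: next=#  (t=1,i=4, bit28=1)
  nb ##.##: next=.  (t=2,i=10, bit27=0)
  nb ##.#.: next=.  (t=2,i=3, bit26=0)
  nb ##..#: next=#  (t=4,i=2, bit25=1)
  nb ##...: next=.  (t=1,i=5, bit24=0)
  nb #.###: next=#  (t=2,i=0, bit23=1)
  nb #.##.: next=#  (t=2,i=11, bit22=1)
  nb #.#.#: next=.  (t=2,i=4, bit21=0)
  nb #.#..: next=.  (t=0,i=5, bit20=0)
  nb #..##: next=#  (t=4,i=3, bit19=1)
  nb #..#.: next=.  (t=0,i=7, bit18=0)
  nb #...#: next=#  (t=0,i=1, bit17=1)
  nb #....: next=.  (t=3,i=2, bit16=0)
  nb .####: next=#  (t=1,i=0, bit15=1)
  nb .###.: next=.  (t=2,i=1, bit14=0)
  nb .##.#: next=.  (t=2,i=12, bit13=0)
  nb .##..: next=#  (t=1,i=9, bit12=1)
  nb .#.##: next=.  (t=2,i=5, bit11=0)
  nb .#.#.: next=#  (t=0,i=4, bit10=1)
  nb .#..#: next=.  (t=0,i=6, bit9=0)
  nb .#...: next=#  (t=0,i=0, bit8=1)
  nb ..###: next=.  (t=1,i=13, bit7=0)
  nb ..##.: next=#  (t=1,i=8, bit6=1)
  nb ..#.#: next=#  (t=0,i=3, bit5=1)
  nb ..#..: next=#  (t=0,i=13, bit4=1)
  nb ...##: next=#  (t=1,i=7, bit3=1)
  nb ...#.: next=#  (t=0,i=2, bit2=1)
  nb ....#: next=#  (t=3,i=4, bit1=1)
  nb .....: next=.  (t=3,i=3, bit0=0)
  bits 10010010110010101001010101111110 = 2462750078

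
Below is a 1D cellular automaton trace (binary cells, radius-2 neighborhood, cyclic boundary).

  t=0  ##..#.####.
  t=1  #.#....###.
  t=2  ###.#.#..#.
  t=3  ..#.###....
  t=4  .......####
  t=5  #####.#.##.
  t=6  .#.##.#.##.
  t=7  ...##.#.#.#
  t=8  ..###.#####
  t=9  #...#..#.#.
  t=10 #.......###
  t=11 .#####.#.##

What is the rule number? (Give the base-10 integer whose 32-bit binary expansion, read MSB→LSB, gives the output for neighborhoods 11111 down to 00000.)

  ##### -> .   bit 31 = 0  t=5,i=2
  ####. -> #   bit 30 = 1  t=0,i=8
  ###.# -> #   bit 29 = 1  t=0,i=9
  ###.. -> .   bit 28 = 0  t=3,i=6
  ##.## -> .   bit 27 = 0  t=0,i=10
  ##.#. -> .   bit 26 = 0  t=1,i=10
  ##..# -> #   bit 25 = 1  t=0,i=2
  ##... -> #   bit 24 = 1  t=3,i=7
  #.### -> .   bit 23 = 0  t=0,i=6
  #.##. -> #   bit 22 = 1  t=0,i=0
  #.#.# -> #   bit 21 = 1  t=1,i=0
  #.#.. -> #   bit 20 = 1  t=1,i=2
  #..## -> .   bit 19 = 0  t=8,i=1
  #..#. -> .   bit 18 = 0  t=0,i=3
  #...# -> .   bit 17 = 0  t=7,i=1
  #.... -> #   bit 16 = 1  t=1,i=4
  .#### -> #   bit 15 = 1  t=0,i=7
  .###. -> .   bit 14 = 0  t=1,i=8
  .##.# -> #   bit 13 = 1  t=5,i=9
  .##.. -> .   bit 12 = 0  t=0,i=1
  .#.## -> .   bit 11 = 0  t=0,i=5
  .#.#. -> #   bit 10 = 1  t=1,i=1
  .#..# -> .   bit 9 = 0  t=2,i=7
  .#... -> .   bit 8 = 0  t=1,i=3
  ..### -> .   bit 7 = 0  t=1,i=7
  ..##. -> #   bit 6 = 1  t=7,i=3
  ..#.# -> .   bit 5 = 0  t=0,i=4
  ..#.. -> .   bit 4 = 0  t=9,i=4
  ...## -> #   bit 3 = 1  t=1,i=6
  ...#. -> .   bit 2 = 0  t=3,i=1
  ....# -> .   bit 1 = 0  t=1,i=5
  ..... -> #   bit 0 = 1  t=3,i=9
  bits 01100011011100011010010001001001 = 1668392009

1668392009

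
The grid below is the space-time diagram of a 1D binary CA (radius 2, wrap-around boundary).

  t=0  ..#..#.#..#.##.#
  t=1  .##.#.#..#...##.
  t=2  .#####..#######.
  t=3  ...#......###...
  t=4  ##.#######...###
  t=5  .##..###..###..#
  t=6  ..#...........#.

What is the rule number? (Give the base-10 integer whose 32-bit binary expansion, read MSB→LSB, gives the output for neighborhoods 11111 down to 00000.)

  #####|#  b31=1 t=2,i=3
  ####.|.  b30=0 t=2,i=4
  ###.#|#  b29=1 t=4,i=1
  ###..|.  b28=0 t=2,i=5
  ##.##|#  b27=1 t=4,i=2
  ##.#.|#  b26=1 t=0,i=14
  ##..#|.  b25=0 t=1,i=15
  ##...|#  b24=1 t=3,i=13
  #.###|.  b23=0 t=4,i=3
  #.##.|.  b22=0 t=0,i=12
  #.#.#|#  b21=1 t=1,i=4
  #.#..|.  b20=0 t=0,i=7
  #..##|.  b19=0 t=1,i=0
  #..#.|#  b18=1 t=0,i=1
  #...#|#  b17=1 t=1,i=11
  #....|#  b16=1 t=3,i=5
  .####|.  b15=0 t=2,i=2
  .###.|.  b14=0 t=3,i=11
  .##.#|#  b13=1 t=0,i=13
  .##..|#  b12=1 t=1,i=14
  .#.##|.  b11=0 t=0,i=11
  .#.#.|#  b10=1 t=0,i=6
  .#..#|.  b9=0 t=0,i=0
  .#...|#  b8=1 t=1,i=10
  ..###|.  b7=0 t=2,i=1
  ..##.|#  b6=1 t=1,i=1
  ..#.#|.  b5=0 t=0,i=5
  ..#..|#  b4=1 t=0,i=2
  ...##|#  b3=1 t=1,i=12
  ...#.|.  b2=0 t=3,i=2
  ....#|#  b1=1 t=3,i=1
  .....|#  b0=1 t=3,i=0
  bits 10101101001001110011010101011011 = 2905027931

2905027931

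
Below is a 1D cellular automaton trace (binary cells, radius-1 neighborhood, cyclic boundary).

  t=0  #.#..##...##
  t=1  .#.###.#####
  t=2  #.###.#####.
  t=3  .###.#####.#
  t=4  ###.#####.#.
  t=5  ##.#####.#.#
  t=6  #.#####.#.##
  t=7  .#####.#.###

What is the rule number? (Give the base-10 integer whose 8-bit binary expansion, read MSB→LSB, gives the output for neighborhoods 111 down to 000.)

  nb ###: next=#  (t=0,i=11, bit7=1)
  nb ##.: next=.  (t=0,i=0, bit6=0)
  nb #.#: next=#  (t=0,i=1, bit5=1)
  nb #..: next=#  (t=0,i=3, bit4=1)
  nb .##: next=#  (t=0,i=5, bit3=1)
  nb .#.: next=.  (t=0,i=2, bit2=0)
  nb ..#: next=#  (t=0,i=4, bit1=1)
  nb ...: next=#  (t=0,i=8, bit0=1)
  bits 10111011 = 187

187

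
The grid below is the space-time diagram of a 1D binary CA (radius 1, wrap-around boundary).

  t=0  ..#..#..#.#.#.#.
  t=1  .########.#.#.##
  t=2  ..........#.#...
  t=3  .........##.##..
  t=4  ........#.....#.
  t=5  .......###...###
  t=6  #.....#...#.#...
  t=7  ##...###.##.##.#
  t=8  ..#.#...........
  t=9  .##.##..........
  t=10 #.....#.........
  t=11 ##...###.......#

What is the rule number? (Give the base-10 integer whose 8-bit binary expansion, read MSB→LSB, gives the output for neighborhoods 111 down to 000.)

  ###|.  b7=0 t=1,i=2
  ##.|.  b6=0 t=1,i=8
  #.#|.  b5=0 t=0,i=9
  #..|#  b4=1 t=0,i=3
  .##|.  b3=0 t=1,i=1
  .#.|#  b2=1 t=0,i=2
  ..#|#  b1=1 t=0,i=1
  ...|.  b0=0 t=0,i=0
  bits 00010110 = 22

22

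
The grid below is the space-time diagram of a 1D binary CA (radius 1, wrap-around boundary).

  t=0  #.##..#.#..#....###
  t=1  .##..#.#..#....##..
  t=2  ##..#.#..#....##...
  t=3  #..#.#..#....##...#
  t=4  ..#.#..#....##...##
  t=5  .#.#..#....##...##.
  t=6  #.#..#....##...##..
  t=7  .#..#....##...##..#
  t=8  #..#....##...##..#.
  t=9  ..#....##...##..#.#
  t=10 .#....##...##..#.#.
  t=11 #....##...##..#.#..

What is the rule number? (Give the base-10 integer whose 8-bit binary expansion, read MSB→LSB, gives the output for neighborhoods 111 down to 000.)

42

  nb ###: next=.  (t=0,i=17, bit7=0)
  nb ##.: next=.  (t=0,i=0, bit6=0)
  nb #.#: next=#  (t=0,i=1, bit5=1)
  nb #..: next=.  (t=0,i=4, bit4=0)
  nb .##: next=#  (t=0,i=2, bit3=1)
  nb .#.: next=.  (t=0,i=6, bit2=0)
  nb ..#: next=#  (t=0,i=5, bit1=1)
  nb ...: next=.  (t=0,i=13, bit0=0)
  bits 00101010 = 42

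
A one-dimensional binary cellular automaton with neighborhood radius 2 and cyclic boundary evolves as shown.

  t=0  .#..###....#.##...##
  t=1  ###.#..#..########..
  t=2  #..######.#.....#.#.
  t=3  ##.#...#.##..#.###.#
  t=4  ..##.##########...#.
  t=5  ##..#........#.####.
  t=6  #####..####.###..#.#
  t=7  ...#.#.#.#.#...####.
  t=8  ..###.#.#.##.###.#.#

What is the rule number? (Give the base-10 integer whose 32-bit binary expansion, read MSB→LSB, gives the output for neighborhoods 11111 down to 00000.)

  ##### -> .   bit 31 = 0  t=1,i=12
  ####. -> #   bit 30 = 1  t=1,i=16
  ###.# -> .   bit 29 = 0  t=1,i=2
  ###.. -> .   bit 28 = 0  t=0,i=6
  ##.## -> #   bit 27 = 1  t=3,i=18
  ##.#. -> #   bit 26 = 1  t=0,i=0
  ##..# -> #   bit 25 = 1  t=1,i=18
  ##... -> #   bit 24 = 1  t=0,i=7
  #.### -> .   bit 23 = 0  t=3,i=15
  #.##. -> #   bit 22 = 1  t=0,i=13
  #.#.# -> .   bit 21 = 0  t=2,i=18
  #.#.. -> #   bit 20 = 1  t=0,i=1
  #..## -> .   bit 19 = 0  t=0,i=3
  #..#. -> #   bit 18 = 1  t=1,i=6
  #...# -> #   bit 17 = 1  t=0,i=16
  #.... -> .   bit 16 = 0  t=0,i=8
  .#### -> .   bit 15 = 0  t=1,i=11
  .###. -> .   bit 14 = 0  t=0,i=5
  .##.# -> .   bit 13 = 0  t=0,i=19
  .##.. -> #   bit 12 = 1  t=0,i=14
  .#.## -> #   bit 11 = 1  t=0,i=12
  .#.#. -> #   bit 10 = 1  t=2,i=17
  .#..# -> #   bit 9 = 1  t=0,i=2
  .#... -> .   bit 8 = 0  t=2,i=11
  ..### -> #   bit 7 = 1  t=0,i=4
  ..##. -> .   bit 6 = 0  t=0,i=18
  ..#.# -> #   bit 5 = 1  t=0,i=11
  ..#.. -> #   bit 4 = 1  t=1,i=7
  ...## -> #   bit 3 = 1  t=0,i=17
  ...#. -> #   bit 2 = 1  t=0,i=10
  ....# -> .   bit 1 = 0  t=0,i=9
  ..... -> #   bit 0 = 1  t=2,i=13
  bits 01001111010101100001111010111101 = 1331044029

1331044029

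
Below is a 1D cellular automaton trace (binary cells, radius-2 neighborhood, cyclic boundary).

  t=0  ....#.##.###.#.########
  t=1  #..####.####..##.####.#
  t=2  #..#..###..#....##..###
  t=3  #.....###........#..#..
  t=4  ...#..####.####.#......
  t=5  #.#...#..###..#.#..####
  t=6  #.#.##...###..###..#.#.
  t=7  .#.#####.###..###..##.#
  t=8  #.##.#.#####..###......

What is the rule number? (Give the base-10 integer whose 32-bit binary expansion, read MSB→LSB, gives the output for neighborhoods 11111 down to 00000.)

3117571237

  ##### -> #   bit 31 = 1  t=0,i=17
  ####. -> .   bit 30 = 0  t=0,i=21
  ###.# -> #   bit 29 = 1  t=0,i=11
  ###.. -> #   bit 28 = 1  t=0,i=22
  ##.## -> #   bit 27 = 1  t=0,i=8
  ##.#. -> .   bit 26 = 0  t=0,i=12
  ##..# -> .   bit 25 = 0  t=1,i=1
  ##... -> #   bit 24 = 1  t=0,i=0
  #.### -> #   bit 23 = 1  t=0,i=9
  #.##. -> #   bit 22 = 1  t=0,i=6
  #.#.# -> .   bit 21 = 0  t=0,i=13
  #.#.. -> #   bit 20 = 1  t=4,i=16
  #..## -> .   bit 19 = 0  t=1,i=2
  #..#. -> .   bit 18 = 0  t=2,i=2
  #...# -> #   bit 17 = 1  t=5,i=4
  #.... -> .   bit 16 = 0  t=0,i=1
  .#### -> .   bit 15 = 0  t=0,i=16
  .###. -> #   bit 14 = 1  t=0,i=10
  .##.# -> .   bit 13 = 0  t=0,i=7
  .##.. -> #   bit 12 = 1  t=1,i=0
  .#.## -> #   bit 11 = 1  t=0,i=5
  .#.#. -> #   bit 10 = 1  t=5,i=15
  .#..# -> .   bit 9 = 0  t=2,i=4
  .#... -> .   bit 8 = 0  t=2,i=12
  ..### -> #   bit 7 = 1  t=1,i=3
  ..##. -> .   bit 6 = 0  t=1,i=14
  ..#.# -> #   bit 5 = 1  t=0,i=4
  ..#.. -> .   bit 4 = 0  t=2,i=3
  ...## -> .   bit 3 = 0  t=2,i=15
  ...#. -> #   bit 2 = 1  t=0,i=3
  ....# -> .   bit 1 = 0  t=0,i=2
  ..... -> #   bit 0 = 1  t=3,i=3
  bits 10111001110100100101110010100101 = 3117571237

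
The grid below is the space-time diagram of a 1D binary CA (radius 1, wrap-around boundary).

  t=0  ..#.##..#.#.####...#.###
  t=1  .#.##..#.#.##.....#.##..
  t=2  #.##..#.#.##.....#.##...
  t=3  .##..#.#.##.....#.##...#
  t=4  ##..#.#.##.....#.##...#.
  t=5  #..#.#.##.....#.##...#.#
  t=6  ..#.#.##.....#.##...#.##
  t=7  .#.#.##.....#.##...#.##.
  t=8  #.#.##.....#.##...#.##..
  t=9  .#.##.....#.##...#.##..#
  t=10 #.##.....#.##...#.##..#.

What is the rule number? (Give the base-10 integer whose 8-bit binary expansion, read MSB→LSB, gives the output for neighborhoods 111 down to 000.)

42

  [7] ### => .  t=0,i=13
  [6] ##. => .  t=0,i=5
  [5] #.# => #  t=0,i=3
  [4] #.. => .  t=0,i=0
  [3] .## => #  t=0,i=4
  [2] .#. => .  t=0,i=2
  [1] ..# => #  t=0,i=1
  [0] ... => .  t=0,i=17
  bits 00101010 = 42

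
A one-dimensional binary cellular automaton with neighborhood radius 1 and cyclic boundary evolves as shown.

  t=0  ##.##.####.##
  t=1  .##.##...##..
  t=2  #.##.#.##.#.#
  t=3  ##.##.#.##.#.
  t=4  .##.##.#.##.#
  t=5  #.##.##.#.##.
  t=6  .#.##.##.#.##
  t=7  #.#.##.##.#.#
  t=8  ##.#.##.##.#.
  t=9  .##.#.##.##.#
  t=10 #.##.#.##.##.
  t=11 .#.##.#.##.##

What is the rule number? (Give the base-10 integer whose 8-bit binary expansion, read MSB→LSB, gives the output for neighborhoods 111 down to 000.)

99

  ### -> .   bit 7 = 0  t=0,i=0
  ##. -> #   bit 6 = 1  t=0,i=1
  #.# -> #   bit 5 = 1  t=0,i=2
  #.. -> .   bit 4 = 0  t=1,i=6
  .## -> .   bit 3 = 0  t=0,i=3
  .#. -> .   bit 2 = 0  t=2,i=5
  ..# -> #   bit 1 = 1  t=1,i=0
  ... -> #   bit 0 = 1  t=1,i=7
  bits 01100011 = 99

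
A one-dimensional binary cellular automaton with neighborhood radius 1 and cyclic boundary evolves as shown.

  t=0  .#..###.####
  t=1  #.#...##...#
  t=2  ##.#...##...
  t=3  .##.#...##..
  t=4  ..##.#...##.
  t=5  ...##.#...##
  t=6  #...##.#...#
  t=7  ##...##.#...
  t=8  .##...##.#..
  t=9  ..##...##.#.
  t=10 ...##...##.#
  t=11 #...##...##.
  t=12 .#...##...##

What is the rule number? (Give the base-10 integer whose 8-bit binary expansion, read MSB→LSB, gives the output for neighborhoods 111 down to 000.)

112

  ###|.  b7=0 t=0,i=5
  ##.|#  b6=1 t=0,i=6
  #.#|#  b5=1 t=0,i=0
  #..|#  b4=1 t=0,i=2
  .##|.  b3=0 t=0,i=4
  .#.|.  b2=0 t=0,i=1
  ..#|.  b1=0 t=0,i=3
  ...|.  b0=0 t=1,i=4
  bits 01110000 = 112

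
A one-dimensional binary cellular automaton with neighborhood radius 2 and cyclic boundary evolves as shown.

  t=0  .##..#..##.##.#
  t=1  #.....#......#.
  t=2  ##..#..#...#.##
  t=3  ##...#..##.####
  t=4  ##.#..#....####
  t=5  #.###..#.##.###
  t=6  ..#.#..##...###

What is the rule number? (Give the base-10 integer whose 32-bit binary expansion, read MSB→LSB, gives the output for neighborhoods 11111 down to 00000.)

  #####|#  b31=1 t=3,i=13
  ####.|#  b30=1 t=2,i=0
  ###.#|.  b29=0 t=4,i=1
  ###..|#  b28=1 t=2,i=1
  ##.##|.  b27=0 t=0,i=10
  ##.#.|#  b26=1 t=0,i=13
  ##..#|.  b25=0 t=0,i=3
  ##...|.  b24=0 t=3,i=2
  #.###|#  b23=1 t=2,i=13
  #.##.|.  b22=0 t=0,i=1
  #.#.#|.  b21=0 t=0,i=14
  #.#..|#  b20=1 t=1,i=0
  #..##|.  b19=0 t=0,i=7
  #..#.|.  b18=0 t=0,i=4
  #...#|#  b17=1 t=2,i=9
  #....|.  b16=0 t=1,i=2
  .####|#  b15=1 t=2,i=14
  .###.|.  b14=0 t=5,i=3
  .##.#|.  b13=0 t=0,i=9
  .##..|.  b12=0 t=0,i=2
  .#.##|#  b11=1 t=0,i=0
  .#.#.|#  b10=1 t=1,i=14
  .#..#|#  b9=1 t=0,i=6
  .#...|#  b8=1 t=1,i=1
  ..###|.  b7=0 t=4,i=11
  ..##.|.  b6=0 t=0,i=8
  ..#.#|#  b5=1 t=1,i=13
  ..#..|.  b4=0 t=0,i=5
  ...##|#  b3=1 t=4,i=10
  ...#.|.  b2=0 t=1,i=5
  ....#|#  b1=1 t=1,i=4
  .....|.  b0=0 t=1,i=3
  bits 11010100100100101000111100101010 = 3566374698

3566374698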